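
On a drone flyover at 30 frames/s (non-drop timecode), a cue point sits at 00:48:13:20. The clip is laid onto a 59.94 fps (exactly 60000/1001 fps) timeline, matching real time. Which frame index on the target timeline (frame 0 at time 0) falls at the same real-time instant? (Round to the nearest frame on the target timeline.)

Source frame index: (0×3600 + 48×60 + 13) × 30 + 20 = 86810.
Real time: 86810 / (30) = 8681/3 s.
Target frame: (8681/3) × (60000/1001) = 173620000/1001 ≈ 173446.553 → 173447.

frame 173447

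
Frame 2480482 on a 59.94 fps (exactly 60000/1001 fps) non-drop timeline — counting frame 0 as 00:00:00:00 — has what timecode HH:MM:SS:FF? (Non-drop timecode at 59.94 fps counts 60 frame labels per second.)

2480482 ÷ 60 = 41341 full seconds, remainder 22 frames.
41341 s = 11 h 29 min 1 s.
Timecode: 11:29:01:22.

11:29:01:22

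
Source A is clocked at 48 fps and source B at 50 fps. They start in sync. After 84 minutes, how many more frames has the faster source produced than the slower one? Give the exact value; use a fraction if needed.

10080 frames

84 min = 5040 s.
A emits 48 × 5040 = 241920 frames; B emits 50 × 5040 = 252000.
Difference = 10080 frames; B is ahead of A.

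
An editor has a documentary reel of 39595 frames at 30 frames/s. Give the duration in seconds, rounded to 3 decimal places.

1319.833 seconds

Running time = 39595 × 1/30 = 7919/6 s ≈ 1319.833 s.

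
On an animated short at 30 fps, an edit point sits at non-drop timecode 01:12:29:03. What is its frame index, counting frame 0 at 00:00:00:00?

130473

Total seconds to the label: (1 × 3600 + 12 × 60 + 29) = 4349.
Frame index = 4349 × 30 + 3 = 130473.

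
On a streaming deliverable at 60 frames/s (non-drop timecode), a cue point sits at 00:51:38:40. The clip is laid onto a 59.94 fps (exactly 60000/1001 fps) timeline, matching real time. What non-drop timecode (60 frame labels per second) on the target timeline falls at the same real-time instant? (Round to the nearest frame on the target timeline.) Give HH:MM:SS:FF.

Source frame index: (0×3600 + 51×60 + 38) × 60 + 40 = 185920.
Real time: 185920 / (60) = 9296/3 s.
Target frame: (9296/3) × (60000/1001) = 26560000/143 ≈ 185734.266 → 185734.
At 60 labels/s: frame 185734 → 00:51:35:34.

00:51:35:34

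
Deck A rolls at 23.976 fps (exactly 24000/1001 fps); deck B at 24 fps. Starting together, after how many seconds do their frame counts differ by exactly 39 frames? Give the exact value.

The gap grows by |24 − 24000/1001| = 24/1001 frames per second.
Time for a 39-frame gap: 39 ÷ (24/1001) = 1626.625 s.

1626.625 seconds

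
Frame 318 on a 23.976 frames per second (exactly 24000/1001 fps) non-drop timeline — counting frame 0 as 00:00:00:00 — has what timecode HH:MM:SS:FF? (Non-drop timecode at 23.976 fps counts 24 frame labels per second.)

318 ÷ 24 = 13 full seconds, remainder 6 frames.
13 s = 0 h 0 min 13 s.
Timecode: 00:00:13:06.

00:00:13:06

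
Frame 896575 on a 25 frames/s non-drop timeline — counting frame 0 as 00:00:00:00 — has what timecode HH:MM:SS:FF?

896575 ÷ 25 = 35863 full seconds, remainder 0 frames.
35863 s = 9 h 57 min 43 s.
Timecode: 09:57:43:00.

09:57:43:00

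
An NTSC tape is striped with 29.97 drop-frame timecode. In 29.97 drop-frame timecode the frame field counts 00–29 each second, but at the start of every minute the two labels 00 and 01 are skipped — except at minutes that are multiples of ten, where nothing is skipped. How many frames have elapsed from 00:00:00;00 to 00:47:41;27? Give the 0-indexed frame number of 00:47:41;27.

Complete 10-minute blocks: 4, each 17982 frames → 71928.
Remaining 7 whole minutes in the current block: 1800 + 6 × 1798 = 12588 frames.
Within the current minute: 41 × 30 + 27 − 2 = 1255 (labels ;00/;01 skipped at this minute). Total = 71928 + 12588 + 1255 = 85771.

85771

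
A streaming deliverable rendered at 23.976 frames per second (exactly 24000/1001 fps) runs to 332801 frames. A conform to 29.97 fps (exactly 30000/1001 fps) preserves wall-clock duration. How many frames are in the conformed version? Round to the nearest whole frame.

416001 frames

Frames at target rate = 332801 × (30000/1001) / (24000/1001) = 1664005/4 ≈ 416001.250.
Nearest whole frame: 416001.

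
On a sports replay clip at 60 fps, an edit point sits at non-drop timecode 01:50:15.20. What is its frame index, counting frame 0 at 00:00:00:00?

396920

Total seconds to the label: (1 × 3600 + 50 × 60 + 15) = 6615.
Frame index = 6615 × 60 + 20 = 396920.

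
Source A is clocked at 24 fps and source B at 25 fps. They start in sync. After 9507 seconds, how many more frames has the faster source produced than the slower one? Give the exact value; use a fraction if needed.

9507 frames

A emits 24 × 9507 = 228168 frames; B emits 25 × 9507 = 237675.
Difference = 9507 frames; B is ahead of A.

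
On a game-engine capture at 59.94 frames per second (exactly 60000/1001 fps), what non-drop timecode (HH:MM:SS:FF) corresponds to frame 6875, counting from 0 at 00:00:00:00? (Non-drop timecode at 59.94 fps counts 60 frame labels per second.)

00:01:54:35

6875 ÷ 60 = 114 full seconds, remainder 35 frames.
114 s = 0 h 1 min 54 s.
Timecode: 00:01:54:35.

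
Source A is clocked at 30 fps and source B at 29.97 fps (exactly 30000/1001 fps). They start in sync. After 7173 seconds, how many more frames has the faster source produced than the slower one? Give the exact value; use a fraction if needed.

215190/1001 frames

A emits 30 × 7173 = 215190 frames; B emits 30000/1001 × 7173 = 215190000/1001.
Difference = 215190/1001 frames (≈ 214.9750); B is behind A.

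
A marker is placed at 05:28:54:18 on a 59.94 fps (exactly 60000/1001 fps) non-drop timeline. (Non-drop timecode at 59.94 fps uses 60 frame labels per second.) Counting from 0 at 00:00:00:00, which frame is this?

Total seconds to the label: (5 × 3600 + 28 × 60 + 54) = 19734.
Frame index = 19734 × 60 + 18 = 1184058.

1184058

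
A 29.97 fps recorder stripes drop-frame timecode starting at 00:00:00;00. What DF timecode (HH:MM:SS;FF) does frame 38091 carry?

00:21:10;29

Each 10-minute DF block holds 10 × 60 × 30 − 9 × 2 = 17982 frames. 38091 ÷ 17982 → 2 full blocks, remainder 2127.
Within the partial block the first minute is 1800 frames and each further minute 1798, so 1 further minute boundary passed. Total skipped labels = 18 × 2 + 2 × 1 = 38.
Non-drop label index = 38091 + 38 = 38129; at 30 labels/s that is 00:21:10:29, i.e. DF 00:21:10;29.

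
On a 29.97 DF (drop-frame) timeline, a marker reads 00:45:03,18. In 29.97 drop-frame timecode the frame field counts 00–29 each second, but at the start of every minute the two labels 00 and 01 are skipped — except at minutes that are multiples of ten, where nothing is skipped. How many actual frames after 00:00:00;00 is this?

81026

As if non-drop at 30 labels/s: (0 × 3600 + 45 × 60 + 3) × 30 + 18 = 81108.
Minute boundaries passed: 45; those not divisible by 10: 45 − 4 = 41; dropped labels = 2 × 41 = 82.
Actual frame index = 81108 − 82 = 81026.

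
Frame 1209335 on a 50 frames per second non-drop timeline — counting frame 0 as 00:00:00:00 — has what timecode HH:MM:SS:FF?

06:43:06:35

1209335 ÷ 50 = 24186 full seconds, remainder 35 frames.
24186 s = 6 h 43 min 6 s.
Timecode: 06:43:06:35.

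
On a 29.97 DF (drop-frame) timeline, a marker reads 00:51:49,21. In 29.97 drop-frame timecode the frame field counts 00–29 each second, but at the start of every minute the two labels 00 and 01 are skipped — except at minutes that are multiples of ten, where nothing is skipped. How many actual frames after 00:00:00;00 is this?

Complete 10-minute blocks: 5, each 17982 frames → 89910.
Remaining 1 whole minute in the current block: 1800 + 0 × 1798 = 1800 frames.
Within the current minute: 49 × 30 + 21 − 2 = 1489 (labels ;00/;01 skipped at this minute). Total = 89910 + 1800 + 1489 = 93199.

93199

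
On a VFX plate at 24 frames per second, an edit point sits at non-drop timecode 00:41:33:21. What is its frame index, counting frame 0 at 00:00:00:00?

Total seconds to the label: (0 × 3600 + 41 × 60 + 33) = 2493.
Frame index = 2493 × 24 + 21 = 59853.

59853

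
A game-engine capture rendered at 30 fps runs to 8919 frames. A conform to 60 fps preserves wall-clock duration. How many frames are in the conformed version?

17838 frames

Frames at target rate = 8919 × (60) / (30) = 17838.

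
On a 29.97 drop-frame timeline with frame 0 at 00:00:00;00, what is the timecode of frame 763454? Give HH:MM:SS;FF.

07:04:33;28

Each 10-minute DF block holds 10 × 60 × 30 − 9 × 2 = 17982 frames. 763454 ÷ 17982 → 42 full blocks, remainder 8210.
Within the partial block the first minute is 1800 frames and each further minute 1798, so 4 further minute boundaries passed. Total skipped labels = 18 × 42 + 2 × 4 = 764.
Non-drop label index = 763454 + 764 = 764218; at 30 labels/s that is 07:04:33:28, i.e. DF 07:04:33;28.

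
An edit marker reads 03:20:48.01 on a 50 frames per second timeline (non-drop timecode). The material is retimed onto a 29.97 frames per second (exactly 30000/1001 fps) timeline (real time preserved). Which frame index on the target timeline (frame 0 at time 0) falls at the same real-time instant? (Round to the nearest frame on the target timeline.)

Source frame index: (3×3600 + 20×60 + 48) × 50 + 1 = 602401.
Real time: 602401 / (50) = 602401/50 s.
Target frame: (602401/50) × (30000/1001) = 361440600/1001 ≈ 361079.520 → 361080.

frame 361080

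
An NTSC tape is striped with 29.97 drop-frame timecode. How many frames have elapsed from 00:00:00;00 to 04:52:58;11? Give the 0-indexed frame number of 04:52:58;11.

Complete 10-minute blocks: 29, each 17982 frames → 521478.
Remaining 2 whole minutes in the current block: 1800 + 1 × 1798 = 3598 frames.
Within the current minute: 58 × 30 + 11 − 2 = 1749 (labels ;00/;01 skipped at this minute). Total = 521478 + 3598 + 1749 = 526825.

526825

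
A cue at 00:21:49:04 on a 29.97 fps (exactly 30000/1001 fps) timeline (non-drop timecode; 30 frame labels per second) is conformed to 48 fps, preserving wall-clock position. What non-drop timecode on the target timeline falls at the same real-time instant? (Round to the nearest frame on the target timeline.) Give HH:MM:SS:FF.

00:21:50:21

Source frame index: (0×3600 + 21×60 + 49) × 30 + 4 = 39274.
Real time: 39274 / (30000/1001) = 19656637/15000 s.
Target frame: (19656637/15000) × (48) = 39313274/625 ≈ 62901.238 → 62901.
At 48 labels/s: frame 62901 → 00:21:50:21.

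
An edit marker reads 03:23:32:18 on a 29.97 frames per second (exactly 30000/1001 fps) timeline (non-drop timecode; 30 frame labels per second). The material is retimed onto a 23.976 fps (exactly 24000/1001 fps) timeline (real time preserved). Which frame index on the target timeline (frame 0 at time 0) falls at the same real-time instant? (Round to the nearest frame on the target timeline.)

Source frame index: (3×3600 + 23×60 + 32) × 30 + 18 = 366378.
Real time: 366378 / (30000/1001) = 61124063/5000 s.
Target frame: (61124063/5000) × (24000/1001) = 1465512/5 ≈ 293102.400 → 293102.

frame 293102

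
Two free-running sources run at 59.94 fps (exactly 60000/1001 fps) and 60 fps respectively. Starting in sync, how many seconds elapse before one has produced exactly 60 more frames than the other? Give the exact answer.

1001 seconds

The gap grows by |60 − 60000/1001| = 60/1001 frames per second.
Time for a 60-frame gap: 60 ÷ (60/1001) = 1001 s.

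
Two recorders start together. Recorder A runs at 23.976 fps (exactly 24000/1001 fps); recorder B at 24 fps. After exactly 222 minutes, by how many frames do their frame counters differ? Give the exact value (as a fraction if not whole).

319680/1001 frames

222 min = 13320 s.
A emits 24000/1001 × 13320 = 319680000/1001 frames; B emits 24 × 13320 = 319680.
Difference = 319680/1001 frames (≈ 319.3606); B is ahead of A.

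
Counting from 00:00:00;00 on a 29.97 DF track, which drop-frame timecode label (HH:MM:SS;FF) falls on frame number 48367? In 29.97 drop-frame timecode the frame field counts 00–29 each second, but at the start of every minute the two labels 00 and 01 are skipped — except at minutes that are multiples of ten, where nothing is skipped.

Ten DF minutes hold 17982 frames, so frame 48367 lies in block 2 (frames 35964–53945) with 12403 frames into that block.
The block's first minute is 1800 frames and the rest 1798 each; 12403 frames reaches minute 6, so 2 × 18 + 6 × 2 = 48 labels have been skipped so far.
Adding those back, label number 48367 + 48 = 48415 at 30 labels/s is 1613 s + 25 f = 0 h 26 min 53 s frame 25, i.e. 00:26:53;25.

00:26:53;25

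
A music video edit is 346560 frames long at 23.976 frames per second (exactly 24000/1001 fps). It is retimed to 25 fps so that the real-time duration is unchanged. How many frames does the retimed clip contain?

361361 frames

Target frames = source frames × (target rate / source rate) = 346560 × (25)/(24000/1001) = 346560 × 1001/960 = 361361.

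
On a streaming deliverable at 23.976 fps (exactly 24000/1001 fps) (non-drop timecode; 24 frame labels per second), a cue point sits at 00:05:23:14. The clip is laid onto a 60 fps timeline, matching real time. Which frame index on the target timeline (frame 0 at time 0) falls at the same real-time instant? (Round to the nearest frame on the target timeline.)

Source frame index: (0×3600 + 5×60 + 23) × 24 + 14 = 7766.
Real time: 7766 / (24000/1001) = 3886883/12000 s.
Target frame: (3886883/12000) × (60) = 3886883/200 ≈ 19434.415 → 19434.

frame 19434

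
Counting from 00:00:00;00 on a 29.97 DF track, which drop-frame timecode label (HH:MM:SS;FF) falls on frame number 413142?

03:49:45;06

Ten DF minutes hold 17982 frames, so frame 413142 lies in block 22 (frames 395604–413585) with 17538 frames into that block.
The block's first minute is 1800 frames and the rest 1798 each; 17538 frames reaches minute 9, so 22 × 18 + 9 × 2 = 414 labels have been skipped so far.
Adding those back, label number 413142 + 414 = 413556 at 30 labels/s is 13785 s + 6 f = 3 h 49 min 45 s frame 6, i.e. 03:49:45;06.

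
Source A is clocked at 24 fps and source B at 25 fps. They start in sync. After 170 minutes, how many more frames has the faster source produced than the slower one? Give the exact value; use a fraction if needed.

170 min = 10200 s.
A emits 24 × 10200 = 244800 frames; B emits 25 × 10200 = 255000.
Difference = 10200 frames; B is ahead of A.

10200 frames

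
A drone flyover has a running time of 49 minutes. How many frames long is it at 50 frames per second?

147000 frames

49 min = 2940 s.
Frames = 2940 × 50 = 147000.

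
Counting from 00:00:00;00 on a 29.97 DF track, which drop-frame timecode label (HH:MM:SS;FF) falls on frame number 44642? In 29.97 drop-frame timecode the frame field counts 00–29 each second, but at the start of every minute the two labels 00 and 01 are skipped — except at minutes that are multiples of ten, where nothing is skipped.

Each 10-minute DF block holds 10 × 60 × 30 − 9 × 2 = 17982 frames. 44642 ÷ 17982 → 2 full blocks, remainder 8678.
Within the partial block the first minute is 1800 frames and each further minute 1798, so 4 further minute boundaries passed. Total skipped labels = 18 × 2 + 2 × 4 = 44.
Non-drop label index = 44642 + 44 = 44686; at 30 labels/s that is 00:24:49:16, i.e. DF 00:24:49;16.

00:24:49;16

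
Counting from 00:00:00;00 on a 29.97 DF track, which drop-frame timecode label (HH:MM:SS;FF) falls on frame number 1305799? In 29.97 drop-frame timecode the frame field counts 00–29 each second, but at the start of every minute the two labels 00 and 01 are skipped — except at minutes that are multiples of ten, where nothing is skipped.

Each 10-minute DF block holds 10 × 60 × 30 − 9 × 2 = 17982 frames. 1305799 ÷ 17982 → 72 full blocks, remainder 11095.
Within the partial block the first minute is 1800 frames and each further minute 1798, so 6 further minute boundaries passed. Total skipped labels = 18 × 72 + 2 × 6 = 1308.
Non-drop label index = 1305799 + 1308 = 1307107; at 30 labels/s that is 12:06:10:07, i.e. DF 12:06:10;07.

12:06:10;07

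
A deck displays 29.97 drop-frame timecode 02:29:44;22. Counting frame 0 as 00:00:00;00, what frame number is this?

269272

Complete 10-minute blocks: 14, each 17982 frames → 251748.
Remaining 9 whole minutes in the current block: 1800 + 8 × 1798 = 16184 frames.
Within the current minute: 44 × 30 + 22 − 2 = 1340 (labels ;00/;01 skipped at this minute). Total = 251748 + 16184 + 1340 = 269272.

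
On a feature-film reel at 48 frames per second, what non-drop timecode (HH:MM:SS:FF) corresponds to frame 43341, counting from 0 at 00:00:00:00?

43341 ÷ 48 = 902 full seconds, remainder 45 frames.
902 s = 0 h 15 min 2 s.
Timecode: 00:15:02:45.

00:15:02:45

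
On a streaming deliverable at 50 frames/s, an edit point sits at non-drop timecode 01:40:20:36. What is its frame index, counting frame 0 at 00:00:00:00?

301036

Total seconds to the label: (1 × 3600 + 40 × 60 + 20) = 6020.
Frame index = 6020 × 50 + 36 = 301036.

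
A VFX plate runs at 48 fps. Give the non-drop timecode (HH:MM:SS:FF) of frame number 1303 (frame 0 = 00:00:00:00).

1303 ÷ 48 = 27 full seconds, remainder 7 frames.
27 s = 0 h 0 min 27 s.
Timecode: 00:00:27:07.

00:00:27:07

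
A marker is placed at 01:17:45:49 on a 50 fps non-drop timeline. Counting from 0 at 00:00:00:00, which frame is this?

Total seconds to the label: (1 × 3600 + 17 × 60 + 45) = 4665.
Frame index = 4665 × 50 + 49 = 233299.

frame 233299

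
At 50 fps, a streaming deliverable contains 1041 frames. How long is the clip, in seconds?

Running time = 1041 / (50) = 20.82 s.

20.82 seconds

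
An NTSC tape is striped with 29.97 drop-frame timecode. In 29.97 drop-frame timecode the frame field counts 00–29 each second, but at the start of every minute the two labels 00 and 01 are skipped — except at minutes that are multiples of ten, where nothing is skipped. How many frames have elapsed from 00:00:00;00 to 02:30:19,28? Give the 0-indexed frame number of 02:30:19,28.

270328

As if non-drop at 30 labels/s: (2 × 3600 + 30 × 60 + 19) × 30 + 28 = 270598.
Minute boundaries passed: 150; those not divisible by 10: 150 − 15 = 135; dropped labels = 2 × 135 = 270.
Actual frame index = 270598 − 270 = 270328.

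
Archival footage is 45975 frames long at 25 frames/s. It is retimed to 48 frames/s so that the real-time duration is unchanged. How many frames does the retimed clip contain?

Frames at target rate = 45975 × (48) / (25) = 88272.

88272 frames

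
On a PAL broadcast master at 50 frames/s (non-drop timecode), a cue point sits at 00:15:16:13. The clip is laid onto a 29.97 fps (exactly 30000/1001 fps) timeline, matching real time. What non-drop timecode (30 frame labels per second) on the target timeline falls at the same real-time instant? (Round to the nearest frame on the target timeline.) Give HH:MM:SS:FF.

Source frame index: (0×3600 + 15×60 + 16) × 50 + 13 = 45813.
Real time: 45813 / (50) = 45813/50 s.
Target frame: (45813/50) × (30000/1001) = 27487800/1001 ≈ 27460.340 → 27460.
At 30 labels/s: frame 27460 → 00:15:15:10.

00:15:15:10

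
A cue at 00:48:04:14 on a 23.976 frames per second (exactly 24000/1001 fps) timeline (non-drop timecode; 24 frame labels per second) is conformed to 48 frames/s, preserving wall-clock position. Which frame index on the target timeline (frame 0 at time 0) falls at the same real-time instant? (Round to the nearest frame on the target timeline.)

frame 138598

Source frame index: (0×3600 + 48×60 + 4) × 24 + 14 = 69230.
Real time: 69230 / (24000/1001) = 6929923/2400 s.
Target frame: (6929923/2400) × (48) = 6929923/50 ≈ 138598.460 → 138598.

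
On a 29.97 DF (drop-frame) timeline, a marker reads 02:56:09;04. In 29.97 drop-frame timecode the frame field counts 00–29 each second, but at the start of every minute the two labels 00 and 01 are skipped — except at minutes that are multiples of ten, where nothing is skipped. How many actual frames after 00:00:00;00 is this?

316756

Complete 10-minute blocks: 17, each 17982 frames → 305694.
Remaining 6 whole minutes in the current block: 1800 + 5 × 1798 = 10790 frames.
Within the current minute: 9 × 30 + 4 − 2 = 272 (labels ;00/;01 skipped at this minute). Total = 305694 + 10790 + 272 = 316756.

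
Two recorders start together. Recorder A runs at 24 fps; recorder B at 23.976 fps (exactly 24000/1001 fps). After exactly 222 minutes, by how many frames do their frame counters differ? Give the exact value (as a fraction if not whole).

222 min = 13320 s.
A emits 24 × 13320 = 319680 frames; B emits 24000/1001 × 13320 = 319680000/1001.
Difference = 319680/1001 frames (≈ 319.3606); B is behind A.

319680/1001 frames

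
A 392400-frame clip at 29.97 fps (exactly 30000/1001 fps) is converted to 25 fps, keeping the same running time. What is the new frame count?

327327 frames

Target frames = source frames × (target rate / source rate) = 392400 × (25)/(30000/1001) = 392400 × 1001/1200 = 327327.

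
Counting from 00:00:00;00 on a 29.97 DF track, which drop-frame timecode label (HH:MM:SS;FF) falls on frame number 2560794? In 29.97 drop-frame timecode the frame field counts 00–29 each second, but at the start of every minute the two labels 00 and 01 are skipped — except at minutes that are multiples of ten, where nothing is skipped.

Each 10-minute DF block holds 10 × 60 × 30 − 9 × 2 = 17982 frames. 2560794 ÷ 17982 → 142 full blocks, remainder 7350.
Within the partial block the first minute is 1800 frames and each further minute 1798, so 4 further minute boundaries passed. Total skipped labels = 18 × 142 + 2 × 4 = 2564.
Non-drop label index = 2560794 + 2564 = 2563358; at 30 labels/s that is 23:44:05:08, i.e. DF 23:44:05;08.

23:44:05;08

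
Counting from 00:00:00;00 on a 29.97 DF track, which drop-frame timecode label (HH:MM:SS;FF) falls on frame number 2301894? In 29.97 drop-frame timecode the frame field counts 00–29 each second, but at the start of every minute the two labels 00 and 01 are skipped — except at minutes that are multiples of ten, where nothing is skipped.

Each 10-minute DF block holds 10 × 60 × 30 − 9 × 2 = 17982 frames. 2301894 ÷ 17982 → 128 full blocks, remainder 198.
Within the partial block the first minute is 1800 frames and each further minute 1798, so 0 further minute boundaries passed. Total skipped labels = 18 × 128 + 2 × 0 = 2304.
Non-drop label index = 2301894 + 2304 = 2304198; at 30 labels/s that is 21:20:06:18, i.e. DF 21:20:06;18.

21:20:06;18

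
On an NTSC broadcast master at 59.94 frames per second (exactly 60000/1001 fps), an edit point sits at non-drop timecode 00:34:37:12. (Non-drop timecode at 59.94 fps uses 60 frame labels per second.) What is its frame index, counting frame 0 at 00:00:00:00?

Total seconds to the label: (0 × 3600 + 34 × 60 + 37) = 2077.
Frame index = 2077 × 60 + 12 = 124632.

frame 124632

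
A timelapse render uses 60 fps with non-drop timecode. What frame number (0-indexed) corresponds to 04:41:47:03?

1014423

Total seconds to the label: (4 × 3600 + 41 × 60 + 47) = 16907.
Frame index = 16907 × 60 + 3 = 1014423.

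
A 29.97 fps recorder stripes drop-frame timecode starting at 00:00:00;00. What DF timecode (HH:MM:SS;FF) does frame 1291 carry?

Ten DF minutes hold 17982 frames, so frame 1291 lies in block 0 (frames 0–17981) with 1291 frames into that block.
The block's first minute is 1800 frames and the rest 1798 each; 1291 frames reaches minute 0, so 0 × 18 + 0 × 2 = 0 labels have been skipped so far.
Adding those back, label number 1291 + 0 = 1291 at 30 labels/s is 43 s + 1 f = 0 h 0 min 43 s frame 1, i.e. 00:00:43;01.

00:00:43;01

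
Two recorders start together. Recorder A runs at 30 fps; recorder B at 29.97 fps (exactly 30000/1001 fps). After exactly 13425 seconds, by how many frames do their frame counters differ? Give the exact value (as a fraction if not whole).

402750/1001 frames

A emits 30 × 13425 = 402750 frames; B emits 30000/1001 × 13425 = 402750000/1001.
Difference = 402750/1001 frames (≈ 402.3477); B is behind A.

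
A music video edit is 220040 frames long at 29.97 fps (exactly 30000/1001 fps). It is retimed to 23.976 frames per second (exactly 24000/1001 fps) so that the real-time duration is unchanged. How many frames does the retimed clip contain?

Target frames = source frames × (target rate / source rate) = 220040 × (24000/1001)/(30000/1001) = 220040 × 4/5 = 176032.

176032 frames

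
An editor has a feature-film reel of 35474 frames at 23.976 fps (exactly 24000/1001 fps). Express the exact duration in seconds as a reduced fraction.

17754737/12000 seconds

Running time = 35474 ÷ (24000/1001) = 35474 × 1001/24000 = 17754737/12000 s.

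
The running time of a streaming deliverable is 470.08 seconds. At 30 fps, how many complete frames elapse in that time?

14102 frames

Frames = 470.08 × 30 = 70512/5 ≈ 14102.4000.
Complete frames: 14102.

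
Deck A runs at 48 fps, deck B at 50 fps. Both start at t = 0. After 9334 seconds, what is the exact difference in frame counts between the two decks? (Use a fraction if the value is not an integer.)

18668 frames

A emits 48 × 9334 = 448032 frames; B emits 50 × 9334 = 466700.
Difference = 18668 frames; B is ahead of A.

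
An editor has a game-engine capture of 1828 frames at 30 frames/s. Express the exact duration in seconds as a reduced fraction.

914/15 seconds

Running time = 1828 ÷ (30) = 1828 × 1/30 = 914/15 s.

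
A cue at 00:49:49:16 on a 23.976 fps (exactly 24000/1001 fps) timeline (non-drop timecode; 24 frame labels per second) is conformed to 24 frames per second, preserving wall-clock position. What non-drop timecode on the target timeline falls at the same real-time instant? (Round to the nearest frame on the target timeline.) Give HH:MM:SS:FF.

00:49:52:16

Source frame index: (0×3600 + 49×60 + 49) × 24 + 16 = 71752.
Real time: 71752 / (24000/1001) = 8977969/3000 s.
Target frame: (8977969/3000) × (24) = 8977969/125 ≈ 71823.752 → 71824.
At 24 labels/s: frame 71824 → 00:49:52:16.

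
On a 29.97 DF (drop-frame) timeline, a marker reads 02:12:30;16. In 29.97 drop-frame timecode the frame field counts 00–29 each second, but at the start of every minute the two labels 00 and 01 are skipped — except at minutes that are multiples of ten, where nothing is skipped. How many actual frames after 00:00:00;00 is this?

Complete 10-minute blocks: 13, each 17982 frames → 233766.
Remaining 2 whole minutes in the current block: 1800 + 1 × 1798 = 3598 frames.
Within the current minute: 30 × 30 + 16 − 2 = 914 (labels ;00/;01 skipped at this minute). Total = 233766 + 3598 + 914 = 238278.

238278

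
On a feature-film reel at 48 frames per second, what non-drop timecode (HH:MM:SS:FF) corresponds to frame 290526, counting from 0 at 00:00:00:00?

290526 ÷ 48 = 6052 full seconds, remainder 30 frames.
6052 s = 1 h 40 min 52 s.
Timecode: 01:40:52:30.

01:40:52:30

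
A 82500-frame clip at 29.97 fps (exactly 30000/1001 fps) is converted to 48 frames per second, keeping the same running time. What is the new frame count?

132132 frames

Target frames = source frames × (target rate / source rate) = 82500 × (48)/(30000/1001) = 82500 × 1001/625 = 132132.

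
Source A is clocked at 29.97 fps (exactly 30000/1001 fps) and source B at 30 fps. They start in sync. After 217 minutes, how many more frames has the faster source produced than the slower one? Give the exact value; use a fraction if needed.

217 min = 13020 s.
A emits 30000/1001 × 13020 = 55800000/143 frames; B emits 30 × 13020 = 390600.
Difference = 55800/143 frames (≈ 390.2098); B is ahead of A.

55800/143 frames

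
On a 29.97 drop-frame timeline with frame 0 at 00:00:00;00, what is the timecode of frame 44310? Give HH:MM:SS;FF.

00:24:38;14

Each 10-minute DF block holds 10 × 60 × 30 − 9 × 2 = 17982 frames. 44310 ÷ 17982 → 2 full blocks, remainder 8346.
Within the partial block the first minute is 1800 frames and each further minute 1798, so 4 further minute boundaries passed. Total skipped labels = 18 × 2 + 2 × 4 = 44.
Non-drop label index = 44310 + 44 = 44354; at 30 labels/s that is 00:24:38:14, i.e. DF 00:24:38;14.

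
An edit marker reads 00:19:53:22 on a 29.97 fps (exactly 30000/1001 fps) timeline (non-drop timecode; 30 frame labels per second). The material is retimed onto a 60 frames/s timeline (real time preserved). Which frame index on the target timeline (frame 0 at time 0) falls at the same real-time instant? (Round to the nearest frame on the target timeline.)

frame 71696

Source frame index: (0×3600 + 19×60 + 53) × 30 + 22 = 35812.
Real time: 35812 / (30000/1001) = 8961953/7500 s.
Target frame: (8961953/7500) × (60) = 8961953/125 ≈ 71695.624 → 71696.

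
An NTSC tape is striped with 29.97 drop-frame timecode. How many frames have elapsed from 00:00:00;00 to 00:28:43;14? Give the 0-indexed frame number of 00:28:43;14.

As if non-drop at 30 labels/s: (0 × 3600 + 28 × 60 + 43) × 30 + 14 = 51704.
Minute boundaries passed: 28; those not divisible by 10: 28 − 2 = 26; dropped labels = 2 × 26 = 52.
Actual frame index = 51704 − 52 = 51652.

51652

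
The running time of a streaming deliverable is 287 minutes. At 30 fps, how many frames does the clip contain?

287 min = 17220 s.
Frames = 17220 × 30 = 516600.

516600 frames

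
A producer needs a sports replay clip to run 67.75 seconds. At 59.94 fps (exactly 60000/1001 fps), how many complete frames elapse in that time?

4060 frames

Frames = 67.75 × 60000/1001 = 4065000/1001 ≈ 4060.9391.
Complete frames: 4060.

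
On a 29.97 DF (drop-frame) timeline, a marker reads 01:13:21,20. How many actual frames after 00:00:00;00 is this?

Complete 10-minute blocks: 7, each 17982 frames → 125874.
Remaining 3 whole minutes in the current block: 1800 + 2 × 1798 = 5396 frames.
Within the current minute: 21 × 30 + 20 − 2 = 648 (labels ;00/;01 skipped at this minute). Total = 125874 + 5396 + 648 = 131918.

131918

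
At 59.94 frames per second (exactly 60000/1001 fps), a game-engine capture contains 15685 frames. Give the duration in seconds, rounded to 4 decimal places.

261.6781 seconds

Running time = 15685 × 1001/60000 = 3140137/12000 s ≈ 261.6781 s.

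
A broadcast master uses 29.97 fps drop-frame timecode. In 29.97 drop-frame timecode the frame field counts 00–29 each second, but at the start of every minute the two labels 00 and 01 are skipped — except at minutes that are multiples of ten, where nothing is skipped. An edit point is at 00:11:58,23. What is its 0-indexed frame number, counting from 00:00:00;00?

21543

Complete 10-minute blocks: 1, each 17982 frames → 17982.
Remaining 1 whole minute in the current block: 1800 + 0 × 1798 = 1800 frames.
Within the current minute: 58 × 30 + 23 − 2 = 1761 (labels ;00/;01 skipped at this minute). Total = 17982 + 1800 + 1761 = 21543.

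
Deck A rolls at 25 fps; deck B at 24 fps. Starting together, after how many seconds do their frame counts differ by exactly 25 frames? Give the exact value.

The gap grows by |24 − 25| = 1 frame per second.
Time for a 25-frame gap: 25 ÷ (1) = 25 s.

25 seconds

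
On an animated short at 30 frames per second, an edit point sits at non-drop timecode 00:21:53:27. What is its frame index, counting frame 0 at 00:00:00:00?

frame 39417

Total seconds to the label: (0 × 3600 + 21 × 60 + 53) = 1313.
Frame index = 1313 × 30 + 27 = 39417.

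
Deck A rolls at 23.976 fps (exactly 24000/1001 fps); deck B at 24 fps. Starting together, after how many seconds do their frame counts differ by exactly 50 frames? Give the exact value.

25025/12 seconds

The gap grows by |24 − 24000/1001| = 24/1001 frames per second.
Time for a 50-frame gap: 50 ÷ (24/1001) = 25025/12 s.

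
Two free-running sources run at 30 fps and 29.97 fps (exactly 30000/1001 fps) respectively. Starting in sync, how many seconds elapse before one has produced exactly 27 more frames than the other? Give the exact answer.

The gap grows by |30000/1001 − 30| = 30/1001 frames per second.
Time for a 27-frame gap: 27 ÷ (30/1001) = 900.9 s.

900.9 seconds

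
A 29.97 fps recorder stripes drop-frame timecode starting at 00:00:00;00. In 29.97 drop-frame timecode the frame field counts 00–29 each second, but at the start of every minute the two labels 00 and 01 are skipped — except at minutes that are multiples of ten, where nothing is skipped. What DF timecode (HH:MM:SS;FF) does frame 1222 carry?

Each 10-minute DF block holds 10 × 60 × 30 − 9 × 2 = 17982 frames. 1222 ÷ 17982 → 0 full blocks, remainder 1222.
Within the partial block the first minute is 1800 frames and each further minute 1798, so 0 further minute boundaries passed. Total skipped labels = 18 × 0 + 2 × 0 = 0.
Non-drop label index = 1222 + 0 = 1222; at 30 labels/s that is 00:00:40:22, i.e. DF 00:00:40;22.

00:00:40;22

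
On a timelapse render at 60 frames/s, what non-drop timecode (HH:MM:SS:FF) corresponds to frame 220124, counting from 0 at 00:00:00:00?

01:01:08:44

220124 ÷ 60 = 3668 full seconds, remainder 44 frames.
3668 s = 1 h 1 min 8 s.
Timecode: 01:01:08:44.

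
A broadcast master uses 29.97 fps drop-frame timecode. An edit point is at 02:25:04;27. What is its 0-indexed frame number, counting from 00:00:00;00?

As if non-drop at 30 labels/s: (2 × 3600 + 25 × 60 + 4) × 30 + 27 = 261147.
Minute boundaries passed: 145; those not divisible by 10: 145 − 14 = 131; dropped labels = 2 × 131 = 262.
Actual frame index = 261147 − 262 = 260885.

260885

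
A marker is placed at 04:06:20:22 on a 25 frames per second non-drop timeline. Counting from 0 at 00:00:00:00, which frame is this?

Total seconds to the label: (4 × 3600 + 6 × 60 + 20) = 14780.
Frame index = 14780 × 25 + 22 = 369522.

frame 369522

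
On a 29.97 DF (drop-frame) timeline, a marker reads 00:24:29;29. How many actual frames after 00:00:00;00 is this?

As if non-drop at 30 labels/s: (0 × 3600 + 24 × 60 + 29) × 30 + 29 = 44099.
Minute boundaries passed: 24; those not divisible by 10: 24 − 2 = 22; dropped labels = 2 × 22 = 44.
Actual frame index = 44099 − 44 = 44055.

44055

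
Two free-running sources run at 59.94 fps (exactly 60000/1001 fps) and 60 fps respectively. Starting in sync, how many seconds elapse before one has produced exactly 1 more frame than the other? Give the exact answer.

1001/60 seconds

The gap grows by |60 − 60000/1001| = 60/1001 frames per second.
Time for a 1-frame gap: 1 ÷ (60/1001) = 1001/60 s.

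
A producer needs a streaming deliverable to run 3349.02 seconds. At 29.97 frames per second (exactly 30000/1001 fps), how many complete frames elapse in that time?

100370 frames

Frames = 3349.02 × 30000/1001 = 100470600/1001 ≈ 100370.2298.
Complete frames: 100370.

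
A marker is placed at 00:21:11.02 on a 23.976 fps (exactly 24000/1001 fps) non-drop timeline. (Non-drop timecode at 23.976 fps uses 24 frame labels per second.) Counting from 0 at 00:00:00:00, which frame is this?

Total seconds to the label: (0 × 3600 + 21 × 60 + 11) = 1271.
Frame index = 1271 × 24 + 2 = 30506.

30506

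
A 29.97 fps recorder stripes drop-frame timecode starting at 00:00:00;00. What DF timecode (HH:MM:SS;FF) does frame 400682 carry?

Ten DF minutes hold 17982 frames, so frame 400682 lies in block 22 (frames 395604–413585) with 5078 frames into that block.
The block's first minute is 1800 frames and the rest 1798 each; 5078 frames reaches minute 2, so 22 × 18 + 2 × 2 = 400 labels have been skipped so far.
Adding those back, label number 400682 + 400 = 401082 at 30 labels/s is 13369 s + 12 f = 3 h 42 min 49 s frame 12, i.e. 03:42:49;12.

03:42:49;12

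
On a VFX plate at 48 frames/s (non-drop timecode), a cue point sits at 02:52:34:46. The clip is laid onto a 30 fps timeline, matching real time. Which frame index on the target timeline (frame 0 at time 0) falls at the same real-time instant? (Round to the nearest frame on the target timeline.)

Source frame index: (2×3600 + 52×60 + 34) × 48 + 46 = 497038.
Real time: 497038 / (48) = 248519/24 s.
Target frame: (248519/24) × (30) = 1242595/4 ≈ 310648.750 → 310649.

frame 310649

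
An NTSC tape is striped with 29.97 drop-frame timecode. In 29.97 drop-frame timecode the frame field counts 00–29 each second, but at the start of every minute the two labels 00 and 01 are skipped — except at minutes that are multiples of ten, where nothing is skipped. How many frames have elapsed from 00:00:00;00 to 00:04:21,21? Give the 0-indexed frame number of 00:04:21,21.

7843

As if non-drop at 30 labels/s: (0 × 3600 + 4 × 60 + 21) × 30 + 21 = 7851.
Minute boundaries passed: 4; those not divisible by 10: 4 − 0 = 4; dropped labels = 2 × 4 = 8.
Actual frame index = 7851 − 8 = 7843.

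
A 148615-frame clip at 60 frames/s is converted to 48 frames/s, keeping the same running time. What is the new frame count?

Target frames = source frames × (target rate / source rate) = 148615 × (48)/(60) = 148615 × 4/5 = 118892.

118892 frames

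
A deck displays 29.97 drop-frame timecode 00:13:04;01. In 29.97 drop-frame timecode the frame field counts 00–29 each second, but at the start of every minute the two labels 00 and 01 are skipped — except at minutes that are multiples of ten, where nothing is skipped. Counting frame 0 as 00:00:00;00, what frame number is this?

Complete 10-minute blocks: 1, each 17982 frames → 17982.
Remaining 3 whole minutes in the current block: 1800 + 2 × 1798 = 5396 frames.
Within the current minute: 4 × 30 + 1 − 2 = 119 (labels ;00/;01 skipped at this minute). Total = 17982 + 5396 + 119 = 23497.

23497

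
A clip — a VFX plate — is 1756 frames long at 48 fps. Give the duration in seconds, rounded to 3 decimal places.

36.583 seconds

Running time = 1756 × 1/48 = 439/12 s ≈ 36.583 s.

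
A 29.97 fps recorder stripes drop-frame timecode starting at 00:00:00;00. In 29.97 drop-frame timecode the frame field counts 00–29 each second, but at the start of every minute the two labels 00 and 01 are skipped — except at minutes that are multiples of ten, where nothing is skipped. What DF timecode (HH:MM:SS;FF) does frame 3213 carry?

00:01:47;05

Ten DF minutes hold 17982 frames, so frame 3213 lies in block 0 (frames 0–17981) with 3213 frames into that block.
The block's first minute is 1800 frames and the rest 1798 each; 3213 frames reaches minute 1, so 0 × 18 + 1 × 2 = 2 labels have been skipped so far.
Adding those back, label number 3213 + 2 = 3215 at 30 labels/s is 107 s + 5 f = 0 h 1 min 47 s frame 5, i.e. 00:01:47;05.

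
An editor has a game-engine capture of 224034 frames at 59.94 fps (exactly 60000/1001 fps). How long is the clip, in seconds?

Running time = 224034 / (60000/1001) = 3737.6339 s.

3737.6339 seconds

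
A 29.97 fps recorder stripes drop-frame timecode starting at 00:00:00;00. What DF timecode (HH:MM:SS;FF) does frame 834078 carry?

07:43:50;12

Ten DF minutes hold 17982 frames, so frame 834078 lies in block 46 (frames 827172–845153) with 6906 frames into that block.
The block's first minute is 1800 frames and the rest 1798 each; 6906 frames reaches minute 3, so 46 × 18 + 3 × 2 = 834 labels have been skipped so far.
Adding those back, label number 834078 + 834 = 834912 at 30 labels/s is 27830 s + 12 f = 7 h 43 min 50 s frame 12, i.e. 07:43:50;12.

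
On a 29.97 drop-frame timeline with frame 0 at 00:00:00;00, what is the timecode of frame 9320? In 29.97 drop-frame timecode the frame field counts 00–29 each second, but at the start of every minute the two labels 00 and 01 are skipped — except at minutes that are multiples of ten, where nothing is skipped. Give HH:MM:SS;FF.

00:05:11;00

Ten DF minutes hold 17982 frames, so frame 9320 lies in block 0 (frames 0–17981) with 9320 frames into that block.
The block's first minute is 1800 frames and the rest 1798 each; 9320 frames reaches minute 5, so 0 × 18 + 5 × 2 = 10 labels have been skipped so far.
Adding those back, label number 9320 + 10 = 9330 at 30 labels/s is 311 s + 0 f = 0 h 5 min 11 s frame 0, i.e. 00:05:11;00.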